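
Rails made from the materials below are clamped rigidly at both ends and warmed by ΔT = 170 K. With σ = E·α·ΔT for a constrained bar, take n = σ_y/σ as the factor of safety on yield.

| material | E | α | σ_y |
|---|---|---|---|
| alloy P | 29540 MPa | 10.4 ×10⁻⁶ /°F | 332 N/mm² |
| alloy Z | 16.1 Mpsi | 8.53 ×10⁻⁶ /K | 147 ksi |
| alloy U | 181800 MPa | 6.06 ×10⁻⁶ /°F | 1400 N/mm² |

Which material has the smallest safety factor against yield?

alloy P

Per material, after unit conversion:
  alloy P: E = 29.54, α = 18.7, σ_y = 332.0 → σ = 94.0 MPa, n = 3.53
  alloy Z: E = 111.0, α = 8.53, σ_y = 1014 → σ = 161 MPa, n = 6.30
  alloy U: E = 181.8, α = 10.9, σ_y = 1400 → σ = 337 MPa, n = 4.15
Smallest n: alloy P with n = 3.53.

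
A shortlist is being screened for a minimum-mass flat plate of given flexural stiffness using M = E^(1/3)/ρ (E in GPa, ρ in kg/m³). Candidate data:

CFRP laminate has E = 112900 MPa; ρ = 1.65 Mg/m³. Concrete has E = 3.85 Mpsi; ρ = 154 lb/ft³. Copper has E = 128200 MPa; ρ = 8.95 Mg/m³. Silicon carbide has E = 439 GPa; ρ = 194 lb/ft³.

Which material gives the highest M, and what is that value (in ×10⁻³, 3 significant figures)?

Putting every candidate on a common basis:
  CFRP laminate: E = 112.9 GPa, ρ = 1650 kg/m³
  concrete: E = 26.54 GPa, ρ = 2467 kg/m³
  copper: E = 128.2 GPa, ρ = 8950 kg/m³
  silicon carbide: E = 439.0 GPa, ρ = 3108 kg/m³
  CFRP laminate: M = 2.93×10⁻³
  silicon carbide: M = 2.45×10⁻³
  concrete: M = 1.21×10⁻³
  copper: M = 0.563×10⁻³
CFRP laminate ranks first.

CFRP laminate, M = 2.93×10⁻³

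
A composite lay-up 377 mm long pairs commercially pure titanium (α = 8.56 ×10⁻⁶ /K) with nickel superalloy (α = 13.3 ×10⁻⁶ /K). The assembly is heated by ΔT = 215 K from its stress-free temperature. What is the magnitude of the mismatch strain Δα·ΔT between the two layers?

Δα = |8.56 − 13.3|×10⁻⁶/K = 4.74×10⁻⁶/K.
Mismatch strain = Δα·ΔT = 4.74×10⁻⁶ × 215.0 = 1.02×10⁻³.

1.02×10⁻³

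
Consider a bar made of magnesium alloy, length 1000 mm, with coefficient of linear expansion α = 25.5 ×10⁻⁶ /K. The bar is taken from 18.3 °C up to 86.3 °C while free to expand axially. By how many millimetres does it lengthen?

ΔT = 86.3 − 18.3 = 68.00 K.
ΔL = α·L₀·ΔT = 25.5×10⁻⁶ × 1000 mm × 68.00 K = 1.73 mm.

1.73 mm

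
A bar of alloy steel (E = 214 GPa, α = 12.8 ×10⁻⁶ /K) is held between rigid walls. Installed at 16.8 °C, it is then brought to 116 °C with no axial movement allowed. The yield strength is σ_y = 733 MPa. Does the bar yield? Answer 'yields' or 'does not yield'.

ΔT = 99.20 K. Constrained thermal stress σ = E·α·ΔT = 214.0×10³ MPa × 12.8×10⁻⁶ × 99.20 = 272 MPa (compressive).
Compare to σ_y = 733 MPa: σ < σ_y, so it does not yield.

does not yield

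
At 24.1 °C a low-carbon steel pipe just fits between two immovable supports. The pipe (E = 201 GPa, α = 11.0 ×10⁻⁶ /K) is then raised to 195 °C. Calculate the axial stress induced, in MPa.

378 MPa

ΔT = 170.9 K. Constrained thermal stress σ = E·α·ΔT = 201.0×10³ MPa × 11.0×10⁻⁶ × 170.9 = 378 MPa (compressive).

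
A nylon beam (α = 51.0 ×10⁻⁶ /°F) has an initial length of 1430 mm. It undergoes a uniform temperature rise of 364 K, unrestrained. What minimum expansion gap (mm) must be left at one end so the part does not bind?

47.8 mm

Convert α: 51.0×10⁻⁶/°F × (9/5) = 91.8×10⁻⁶/K.
ΔL = α·L₀·ΔT = 91.8×10⁻⁶ × 1430 mm × 364.0 K = 47.8 mm.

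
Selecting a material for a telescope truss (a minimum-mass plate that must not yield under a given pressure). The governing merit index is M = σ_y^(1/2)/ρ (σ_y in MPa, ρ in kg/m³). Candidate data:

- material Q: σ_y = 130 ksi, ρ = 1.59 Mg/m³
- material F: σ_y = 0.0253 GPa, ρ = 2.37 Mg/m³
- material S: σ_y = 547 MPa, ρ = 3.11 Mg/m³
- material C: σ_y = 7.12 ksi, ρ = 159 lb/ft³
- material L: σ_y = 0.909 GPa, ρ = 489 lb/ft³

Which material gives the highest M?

material Q

Convert each candidate to consistent units, then evaluate M:
  material Q: σ_y = 896.3 MPa, ρ = 1590 kg/m³
  material F: σ_y = 25.30 MPa, ρ = 2370 kg/m³
  material S: σ_y = 547.0 MPa, ρ = 3110 kg/m³
  material C: σ_y = 49.09 MPa, ρ = 2547 kg/m³
  material L: σ_y = 909.0 MPa, ρ = 7833 kg/m³
  material Q: M = 18.8×10⁻³
  material S: M = 7.52×10⁻³
  material L: M = 3.85×10⁻³
  material C: M = 2.75×10⁻³
  material F: M = 2.12×10⁻³
Material Q ranks first.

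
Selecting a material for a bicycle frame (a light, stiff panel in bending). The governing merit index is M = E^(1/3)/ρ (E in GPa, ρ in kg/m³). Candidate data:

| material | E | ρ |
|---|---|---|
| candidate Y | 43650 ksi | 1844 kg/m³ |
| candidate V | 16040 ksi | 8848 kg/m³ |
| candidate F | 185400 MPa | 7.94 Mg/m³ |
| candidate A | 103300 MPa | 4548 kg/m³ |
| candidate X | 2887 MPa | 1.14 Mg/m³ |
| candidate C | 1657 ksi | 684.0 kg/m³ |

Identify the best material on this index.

candidate Y

Normalizing units and computing the index:
  candidate Y: E = 301.0 GPa, ρ = 1844 kg/m³
  candidate V: E = 110.6 GPa, ρ = 8848 kg/m³
  candidate F: E = 185.4 GPa, ρ = 7940 kg/m³
  candidate A: E = 103.3 GPa, ρ = 4548 kg/m³
  candidate X: E = 2.887 GPa, ρ = 1140 kg/m³
  candidate C: E = 11.42 GPa, ρ = 684.0 kg/m³
  candidate Y: M = 3.63×10⁻³
  candidate C: M = 3.29×10⁻³
  candidate X: M = 1.25×10⁻³
  candidate A: M = 1.03×10⁻³
  candidate F: M = 0.718×10⁻³
  candidate V: M = 0.542×10⁻³
Candidate Y ranks first.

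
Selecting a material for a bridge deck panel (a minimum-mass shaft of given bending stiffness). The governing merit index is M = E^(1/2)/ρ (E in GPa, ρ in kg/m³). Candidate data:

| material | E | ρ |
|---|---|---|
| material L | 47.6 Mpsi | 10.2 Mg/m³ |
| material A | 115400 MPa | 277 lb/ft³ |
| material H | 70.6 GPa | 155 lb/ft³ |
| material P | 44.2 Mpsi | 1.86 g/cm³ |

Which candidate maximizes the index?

In SI units:
  material L: E = 328.2 GPa, ρ = 10200 kg/m³
  material A: E = 115.4 GPa, ρ = 4437 kg/m³
  material H: E = 70.60 GPa, ρ = 2483 kg/m³
  material P: E = 304.7 GPa, ρ = 1860 kg/m³
  material P: M = 9.39×10⁻³
  material H: M = 3.38×10⁻³
  material A: M = 2.42×10⁻³
  material L: M = 1.78×10⁻³
Material P has the largest M.

material P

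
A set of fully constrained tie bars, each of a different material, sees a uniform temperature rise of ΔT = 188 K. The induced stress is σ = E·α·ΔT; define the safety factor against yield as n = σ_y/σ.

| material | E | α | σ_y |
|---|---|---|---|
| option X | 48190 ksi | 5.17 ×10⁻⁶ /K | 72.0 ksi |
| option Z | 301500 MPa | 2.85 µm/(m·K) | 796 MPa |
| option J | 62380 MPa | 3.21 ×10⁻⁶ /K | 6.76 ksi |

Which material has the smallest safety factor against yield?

Converting E to GPa, α to ×10⁻⁶/K, σ_y to MPa, then σ and n for each:
  option X: E = 332.3, α = 5.17, σ_y = 496.4 → σ = 323 MPa, n = 1.54
  option Z: E = 301.5, α = 2.85, σ_y = 796.0 → σ = 162 MPa, n = 4.93
  option J: E = 62.38, α = 3.21, σ_y = 46.61 → σ = 37.6 MPa, n = 1.24
Smallest n: option J with n = 1.24.

option J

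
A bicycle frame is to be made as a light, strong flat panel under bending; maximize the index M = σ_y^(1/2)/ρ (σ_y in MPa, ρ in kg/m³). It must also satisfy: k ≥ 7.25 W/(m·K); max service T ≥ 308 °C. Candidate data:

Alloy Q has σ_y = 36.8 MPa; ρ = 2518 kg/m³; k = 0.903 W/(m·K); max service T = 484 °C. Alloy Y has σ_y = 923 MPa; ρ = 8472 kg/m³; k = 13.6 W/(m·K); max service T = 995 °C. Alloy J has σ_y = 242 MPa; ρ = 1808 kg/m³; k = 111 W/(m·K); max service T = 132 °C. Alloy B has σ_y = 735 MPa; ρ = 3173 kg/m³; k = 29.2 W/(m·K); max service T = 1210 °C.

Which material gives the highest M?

Screen on constraints: k ≥ 7.25 W/(m·K); max service T ≥ 308 °C. Survivors: alloy Y, alloy B.
Computing M directly (units already consistent):
  alloy B: M = 8.54×10⁻³
  alloy Y: M = 3.59×10⁻³
Alloy B ranks first.

alloy B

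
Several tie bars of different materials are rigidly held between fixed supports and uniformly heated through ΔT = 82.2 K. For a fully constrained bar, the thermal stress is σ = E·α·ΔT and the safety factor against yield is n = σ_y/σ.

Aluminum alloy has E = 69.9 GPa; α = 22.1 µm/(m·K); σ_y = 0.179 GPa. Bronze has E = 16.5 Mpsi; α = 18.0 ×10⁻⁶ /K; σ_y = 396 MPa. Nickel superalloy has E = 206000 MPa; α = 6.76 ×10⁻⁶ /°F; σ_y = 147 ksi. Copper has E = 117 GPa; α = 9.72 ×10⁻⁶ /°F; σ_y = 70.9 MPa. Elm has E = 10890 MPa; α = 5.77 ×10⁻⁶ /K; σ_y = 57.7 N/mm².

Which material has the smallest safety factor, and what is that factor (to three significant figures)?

copper, n = 0.421

In consistent units (E in GPa, α in ×10⁻⁶/K, σ_y in MPa):
  aluminum alloy: E = 69.90, α = 22.1, σ_y = 179.0 → σ = 127 MPa, n = 1.41
  bronze: E = 113.8, α = 18.0, σ_y = 396.0 → σ = 168 MPa, n = 2.35
  nickel superalloy: E = 206.0, α = 12.2, σ_y = 1014 → σ = 206 MPa, n = 4.92
  copper: E = 117.0, α = 17.5, σ_y = 70.90 → σ = 168 MPa, n = 0.421
  elm: E = 10.89, α = 5.77, σ_y = 57.70 → σ = 5.17 MPa, n = 11.2
The minimum is copper at n = 0.421.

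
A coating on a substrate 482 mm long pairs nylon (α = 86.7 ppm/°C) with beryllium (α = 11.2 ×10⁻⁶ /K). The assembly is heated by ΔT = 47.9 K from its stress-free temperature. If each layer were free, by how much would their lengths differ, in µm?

1740 µm

Δα = |86.7 − 11.2|×10⁻⁶/K = 75.5×10⁻⁶/K.
ΔL_mismatch = Δα·L·ΔT = 75.5×10⁻⁶ × 482.0 mm × 47.9 K = 1740 µm.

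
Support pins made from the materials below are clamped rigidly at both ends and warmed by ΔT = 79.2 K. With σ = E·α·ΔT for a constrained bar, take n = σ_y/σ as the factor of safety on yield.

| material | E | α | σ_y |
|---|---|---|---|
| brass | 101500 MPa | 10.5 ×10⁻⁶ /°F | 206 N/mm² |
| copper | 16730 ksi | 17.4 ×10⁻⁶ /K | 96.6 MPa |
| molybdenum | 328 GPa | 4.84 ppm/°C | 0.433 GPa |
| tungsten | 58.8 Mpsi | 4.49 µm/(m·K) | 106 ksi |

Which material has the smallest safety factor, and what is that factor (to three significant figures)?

copper, n = 0.608

With everything in SI (GPa, ×10⁻⁶/K, MPa):
  brass: E = 101.5, α = 18.9, σ_y = 206.0 → σ = 152 MPa, n = 1.36
  copper: E = 115.3, α = 17.4, σ_y = 96.60 → σ = 159 MPa, n = 0.608
  molybdenum: E = 328.0, α = 4.84, σ_y = 433.0 → σ = 126 MPa, n = 3.44
  tungsten: E = 405.4, α = 4.49, σ_y = 730.8 → σ = 144 MPa, n = 5.07
Smallest n: copper with n = 0.608.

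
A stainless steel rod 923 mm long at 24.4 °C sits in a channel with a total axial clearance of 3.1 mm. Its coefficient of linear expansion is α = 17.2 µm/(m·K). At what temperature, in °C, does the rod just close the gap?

α·L₀·ΔT = 3.1 mm ⇒ ΔT = 3.1 / (17.2×10⁻⁶ × 923.0) = 195.3 K.
T = 24.4 + 195.3 = 219.7 °C.

220 °C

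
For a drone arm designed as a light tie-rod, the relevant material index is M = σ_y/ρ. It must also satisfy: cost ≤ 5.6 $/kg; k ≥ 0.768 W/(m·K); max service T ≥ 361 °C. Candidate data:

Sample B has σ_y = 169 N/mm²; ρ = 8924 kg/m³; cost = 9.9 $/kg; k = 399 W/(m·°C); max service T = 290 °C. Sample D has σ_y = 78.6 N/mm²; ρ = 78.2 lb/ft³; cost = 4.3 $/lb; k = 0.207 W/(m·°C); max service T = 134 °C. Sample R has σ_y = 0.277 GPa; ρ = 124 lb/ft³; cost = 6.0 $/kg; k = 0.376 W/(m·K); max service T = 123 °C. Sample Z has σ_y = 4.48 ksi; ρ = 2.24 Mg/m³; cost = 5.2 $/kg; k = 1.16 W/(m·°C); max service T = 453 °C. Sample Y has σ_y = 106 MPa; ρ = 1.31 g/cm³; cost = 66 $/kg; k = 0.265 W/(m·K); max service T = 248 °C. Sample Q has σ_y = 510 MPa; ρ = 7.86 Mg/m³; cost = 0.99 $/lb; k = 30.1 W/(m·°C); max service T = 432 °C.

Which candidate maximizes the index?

Screen on constraints: cost ≤ 5.6 $/kg; k ≥ 0.768 W/(m·K); max service T ≥ 361 °C. Survivors: sample Z, sample Q.
In SI units:
  sample Z: σ_y = 30.89 MPa, ρ = 2240 kg/m³
  sample Q: σ_y = 510.0 MPa, ρ = 7860 kg/m³
  sample Q: M = 64.9 kN·m/kg
  sample Z: M = 13.8 kN·m/kg
The maximum is for sample Q.

sample Q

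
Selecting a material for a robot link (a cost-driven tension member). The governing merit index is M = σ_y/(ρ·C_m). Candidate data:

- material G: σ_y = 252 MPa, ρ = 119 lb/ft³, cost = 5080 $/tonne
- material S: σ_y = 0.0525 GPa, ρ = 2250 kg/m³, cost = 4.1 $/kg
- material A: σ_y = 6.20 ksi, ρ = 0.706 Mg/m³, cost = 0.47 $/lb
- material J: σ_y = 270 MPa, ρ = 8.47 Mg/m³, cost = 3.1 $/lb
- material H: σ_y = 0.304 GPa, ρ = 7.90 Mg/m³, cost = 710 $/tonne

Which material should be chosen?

Convert each candidate to consistent units, then evaluate M:
  material G: σ_y = 252.0 MPa, ρ = 1906 kg/m³, cost = 5.080 $/kg
  material S: σ_y = 52.50 MPa, ρ = 2250 kg/m³, cost = 4.100 $/kg
  material A: σ_y = 42.75 MPa, ρ = 706.0 kg/m³, cost = 1.036 $/kg
  material J: σ_y = 270.0 MPa, ρ = 8470 kg/m³, cost = 6.834 $/kg
  material H: σ_y = 304.0 MPa, ρ = 7900 kg/m³, cost = 0.7100 $/kg
  material A: M = 58.4 kN·m per $
  material H: M = 54.2 kN·m per $
  material G: M = 26.0 kN·m per $
  material S: M = 5.69 kN·m per $
  material J: M = 4.66 kN·m per $
The maximum is for material A.

material A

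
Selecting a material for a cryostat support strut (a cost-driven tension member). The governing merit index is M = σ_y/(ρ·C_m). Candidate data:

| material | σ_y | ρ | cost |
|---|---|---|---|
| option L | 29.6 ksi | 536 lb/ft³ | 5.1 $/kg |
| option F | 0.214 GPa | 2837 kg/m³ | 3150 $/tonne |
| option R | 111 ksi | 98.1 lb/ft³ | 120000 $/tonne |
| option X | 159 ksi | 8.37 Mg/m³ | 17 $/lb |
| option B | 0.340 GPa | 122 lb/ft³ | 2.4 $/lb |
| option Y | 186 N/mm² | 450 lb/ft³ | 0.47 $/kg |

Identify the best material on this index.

option Y

Convert each candidate to consistent units, then evaluate M:
  option L: σ_y = 204.1 MPa, ρ = 8586 kg/m³, cost = 5.100 $/kg
  option F: σ_y = 214.0 MPa, ρ = 2837 kg/m³, cost = 3.150 $/kg
  option R: σ_y = 765.3 MPa, ρ = 1571 kg/m³, cost = 120.0 $/kg
  option X: σ_y = 1096 MPa, ρ = 8370 kg/m³, cost = 37.48 $/kg
  option B: σ_y = 340.0 MPa, ρ = 1954 kg/m³, cost = 5.291 $/kg
  option Y: σ_y = 186.0 MPa, ρ = 7208 kg/m³, cost = 0.4700 $/kg
  option Y: M = 54.9 kN·m per $
  option B: M = 32.9 kN·m per $
  option F: M = 23.9 kN·m per $
  option L: M = 4.66 kN·m per $
  option R: M = 4.06 kN·m per $
  option X: M = 3.49 kN·m per $
Highest index: option Y.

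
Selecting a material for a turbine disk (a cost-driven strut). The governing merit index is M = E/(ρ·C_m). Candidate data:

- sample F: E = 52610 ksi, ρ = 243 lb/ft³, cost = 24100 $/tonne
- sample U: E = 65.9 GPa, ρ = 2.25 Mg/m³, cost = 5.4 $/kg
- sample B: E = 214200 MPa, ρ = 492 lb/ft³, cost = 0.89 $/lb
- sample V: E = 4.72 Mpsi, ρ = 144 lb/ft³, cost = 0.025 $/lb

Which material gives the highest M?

sample V

Putting every candidate on a common basis:
  sample F: E = 362.7 GPa, ρ = 3892 kg/m³, cost = 24.10 $/kg
  sample U: E = 65.90 GPa, ρ = 2250 kg/m³, cost = 5.400 $/kg
  sample B: E = 214.2 GPa, ρ = 7881 kg/m³, cost = 1.962 $/kg
  sample V: E = 32.54 GPa, ρ = 2307 kg/m³, cost = 0.05511 $/kg
  sample V: M = 256 MN·m per $
  sample B: M = 13.9 MN·m per $
  sample U: M = 5.42 MN·m per $
  sample F: M = 3.87 MN·m per $
Sample V ranks first.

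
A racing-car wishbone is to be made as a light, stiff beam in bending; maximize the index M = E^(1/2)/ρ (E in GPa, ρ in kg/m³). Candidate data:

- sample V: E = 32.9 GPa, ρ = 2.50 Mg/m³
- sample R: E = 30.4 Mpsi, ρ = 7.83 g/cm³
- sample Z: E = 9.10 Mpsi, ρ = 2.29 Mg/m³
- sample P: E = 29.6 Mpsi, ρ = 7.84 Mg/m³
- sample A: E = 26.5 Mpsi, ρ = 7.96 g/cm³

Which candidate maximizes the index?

sample Z

Normalizing units and computing the index:
  sample V: E = 32.90 GPa, ρ = 2500 kg/m³
  sample R: E = 209.6 GPa, ρ = 7830 kg/m³
  sample Z: E = 62.74 GPa, ρ = 2290 kg/m³
  sample P: E = 204.1 GPa, ρ = 7840 kg/m³
  sample A: E = 182.7 GPa, ρ = 7960 kg/m³
  sample Z: M = 3.46×10⁻³
  sample V: M = 2.29×10⁻³
  sample R: M = 1.85×10⁻³
  sample P: M = 1.82×10⁻³
  sample A: M = 1.70×10⁻³
The maximum is for sample Z.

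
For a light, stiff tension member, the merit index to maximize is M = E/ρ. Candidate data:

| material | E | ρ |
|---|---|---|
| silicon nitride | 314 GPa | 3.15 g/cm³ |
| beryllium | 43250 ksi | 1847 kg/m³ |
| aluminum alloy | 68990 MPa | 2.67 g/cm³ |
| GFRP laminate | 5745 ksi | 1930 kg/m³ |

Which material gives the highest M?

beryllium

Putting every candidate on a common basis:
  silicon nitride: E = 314.0 GPa, ρ = 3150 kg/m³
  beryllium: E = 298.2 GPa, ρ = 1847 kg/m³
  aluminum alloy: E = 68.99 GPa, ρ = 2670 kg/m³
  GFRP laminate: E = 39.61 GPa, ρ = 1930 kg/m³
  beryllium: M = 161 MN·m/kg
  silicon nitride: M = 99.7 MN·m/kg
  aluminum alloy: M = 25.8 MN·m/kg
  GFRP laminate: M = 20.5 MN·m/kg
Highest index: beryllium.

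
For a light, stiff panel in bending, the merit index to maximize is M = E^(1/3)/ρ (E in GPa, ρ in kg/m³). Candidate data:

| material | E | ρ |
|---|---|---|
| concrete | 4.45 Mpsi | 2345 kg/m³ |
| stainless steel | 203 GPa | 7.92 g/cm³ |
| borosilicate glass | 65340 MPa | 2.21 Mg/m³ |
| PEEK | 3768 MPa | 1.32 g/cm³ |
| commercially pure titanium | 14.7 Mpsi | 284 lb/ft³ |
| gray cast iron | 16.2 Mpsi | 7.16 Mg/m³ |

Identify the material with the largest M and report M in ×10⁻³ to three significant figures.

Normalizing units and computing the index:
  concrete: E = 30.68 GPa, ρ = 2345 kg/m³
  stainless steel: E = 203.0 GPa, ρ = 7920 kg/m³
  borosilicate glass: E = 65.34 GPa, ρ = 2210 kg/m³
  PEEK: E = 3.768 GPa, ρ = 1320 kg/m³
  commercially pure titanium: E = 101.4 GPa, ρ = 4549 kg/m³
  gray cast iron: E = 111.7 GPa, ρ = 7160 kg/m³
  borosilicate glass: M = 1.82×10⁻³
  concrete: M = 1.34×10⁻³
  PEEK: M = 1.18×10⁻³
  commercially pure titanium: M = 1.02×10⁻³
  stainless steel: M = 0.742×10⁻³
  gray cast iron: M = 0.673×10⁻³
Borosilicate glass ranks first.

borosilicate glass, M = 1.82×10⁻³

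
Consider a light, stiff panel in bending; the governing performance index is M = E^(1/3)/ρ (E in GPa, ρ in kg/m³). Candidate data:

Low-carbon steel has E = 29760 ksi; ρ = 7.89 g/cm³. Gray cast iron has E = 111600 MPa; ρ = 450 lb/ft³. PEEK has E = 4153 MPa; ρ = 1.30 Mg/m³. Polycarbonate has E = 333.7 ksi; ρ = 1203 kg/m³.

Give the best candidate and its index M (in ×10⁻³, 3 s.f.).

Normalizing units and computing the index:
  low-carbon steel: E = 205.2 GPa, ρ = 7890 kg/m³
  gray cast iron: E = 111.6 GPa, ρ = 7208 kg/m³
  PEEK: E = 4.153 GPa, ρ = 1300 kg/m³
  polycarbonate: E = 2.301 GPa, ρ = 1203 kg/m³
  PEEK: M = 1.24×10⁻³
  polycarbonate: M = 1.10×10⁻³
  low-carbon steel: M = 0.748×10⁻³
  gray cast iron: M = 0.668×10⁻³
Highest index: PEEK.

PEEK, M = 1.24×10⁻³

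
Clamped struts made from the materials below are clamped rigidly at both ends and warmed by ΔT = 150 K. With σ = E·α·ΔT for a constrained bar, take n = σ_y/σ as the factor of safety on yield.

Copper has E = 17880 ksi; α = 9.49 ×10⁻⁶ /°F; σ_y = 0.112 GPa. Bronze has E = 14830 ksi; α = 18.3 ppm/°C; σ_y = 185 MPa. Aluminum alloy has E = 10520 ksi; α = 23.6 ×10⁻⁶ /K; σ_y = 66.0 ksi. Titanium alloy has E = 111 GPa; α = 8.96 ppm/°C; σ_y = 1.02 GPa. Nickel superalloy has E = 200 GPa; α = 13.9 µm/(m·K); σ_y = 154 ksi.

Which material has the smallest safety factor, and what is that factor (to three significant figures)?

In consistent units (E in GPa, α in ×10⁻⁶/K, σ_y in MPa):
  copper: E = 123.3, α = 17.1, σ_y = 112.0 → σ = 316 MPa, n = 0.355
  bronze: E = 102.2, α = 18.3, σ_y = 185.0 → σ = 281 MPa, n = 0.659
  aluminum alloy: E = 72.53, α = 23.6, σ_y = 455.1 → σ = 257 MPa, n = 1.77
  titanium alloy: E = 111.0, α = 8.96, σ_y = 1020 → σ = 149 MPa, n = 6.84
  nickel superalloy: E = 200.0, α = 13.9, σ_y = 1062 → σ = 417 MPa, n = 2.55
Smallest n: copper with n = 0.355.

copper, n = 0.355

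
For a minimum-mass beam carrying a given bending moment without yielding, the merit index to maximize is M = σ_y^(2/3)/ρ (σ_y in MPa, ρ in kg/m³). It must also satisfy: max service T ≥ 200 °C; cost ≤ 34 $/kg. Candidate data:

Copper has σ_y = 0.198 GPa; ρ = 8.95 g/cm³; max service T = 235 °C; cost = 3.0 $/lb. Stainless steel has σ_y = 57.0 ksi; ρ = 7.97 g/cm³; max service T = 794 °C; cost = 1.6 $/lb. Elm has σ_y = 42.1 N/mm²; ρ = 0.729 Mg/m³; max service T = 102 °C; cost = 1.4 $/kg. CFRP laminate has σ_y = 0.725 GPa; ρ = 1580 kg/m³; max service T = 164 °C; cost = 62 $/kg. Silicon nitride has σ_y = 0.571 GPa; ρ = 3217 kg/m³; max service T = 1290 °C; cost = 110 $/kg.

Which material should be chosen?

Screen on constraints: max service T ≥ 200 °C; cost ≤ 34 $/kg. Survivors: copper, stainless steel.
Convert each candidate to consistent units, then evaluate M:
  copper: σ_y = 198.0 MPa, ρ = 8950 kg/m³
  stainless steel: σ_y = 393.0 MPa, ρ = 7970 kg/m³
  stainless steel: M = 6.73×10⁻³
  copper: M = 3.80×10⁻³
The maximum is for stainless steel.

stainless steel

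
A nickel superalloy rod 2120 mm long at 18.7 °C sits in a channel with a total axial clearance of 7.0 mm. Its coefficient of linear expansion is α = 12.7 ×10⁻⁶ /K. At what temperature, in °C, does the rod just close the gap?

α·L₀·ΔT = 7.0 mm ⇒ ΔT = 7.0 / (12.7×10⁻⁶ × 2120.0) = 260.0 K.
T = 18.7 + 260.0 = 278.7 °C.

279 °C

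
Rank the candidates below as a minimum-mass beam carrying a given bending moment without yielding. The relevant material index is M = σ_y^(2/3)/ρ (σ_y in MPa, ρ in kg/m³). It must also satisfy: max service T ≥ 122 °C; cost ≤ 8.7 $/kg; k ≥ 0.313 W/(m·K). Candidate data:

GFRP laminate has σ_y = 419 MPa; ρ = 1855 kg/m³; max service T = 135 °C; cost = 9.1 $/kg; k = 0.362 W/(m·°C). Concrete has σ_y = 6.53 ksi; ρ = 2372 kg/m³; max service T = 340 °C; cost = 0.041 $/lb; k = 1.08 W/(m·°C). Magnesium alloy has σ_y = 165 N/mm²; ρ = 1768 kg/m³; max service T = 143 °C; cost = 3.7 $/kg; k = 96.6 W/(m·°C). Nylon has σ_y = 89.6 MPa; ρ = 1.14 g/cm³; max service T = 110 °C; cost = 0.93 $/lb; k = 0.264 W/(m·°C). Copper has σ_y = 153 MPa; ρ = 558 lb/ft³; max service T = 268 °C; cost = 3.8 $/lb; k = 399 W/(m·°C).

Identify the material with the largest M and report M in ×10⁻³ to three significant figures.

magnesium alloy, M = 17.0×10⁻³

Screen on constraints: max service T ≥ 122 °C; cost ≤ 8.7 $/kg; k ≥ 0.313 W/(m·K). Survivors: concrete, magnesium alloy, copper.
After converting to SI:
  concrete: σ_y = 45.02 MPa, ρ = 2372 kg/m³
  magnesium alloy: σ_y = 165.0 MPa, ρ = 1768 kg/m³
  copper: σ_y = 153.0 MPa, ρ = 8938 kg/m³
  magnesium alloy: M = 17.0×10⁻³
  concrete: M = 5.34×10⁻³
  copper: M = 3.20×10⁻³
Highest index: magnesium alloy.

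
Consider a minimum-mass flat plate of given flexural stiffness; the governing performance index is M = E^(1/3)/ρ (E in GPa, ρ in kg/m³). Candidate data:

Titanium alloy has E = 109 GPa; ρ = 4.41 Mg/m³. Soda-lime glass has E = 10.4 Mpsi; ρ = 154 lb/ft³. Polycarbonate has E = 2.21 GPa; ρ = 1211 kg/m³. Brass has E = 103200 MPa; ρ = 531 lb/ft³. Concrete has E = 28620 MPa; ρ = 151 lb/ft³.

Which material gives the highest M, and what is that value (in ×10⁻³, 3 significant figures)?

soda-lime glass, M = 1.68×10⁻³

Putting every candidate on a common basis:
  titanium alloy: E = 109.0 GPa, ρ = 4410 kg/m³
  soda-lime glass: E = 71.71 GPa, ρ = 2467 kg/m³
  polycarbonate: E = 2.210 GPa, ρ = 1211 kg/m³
  brass: E = 103.2 GPa, ρ = 8506 kg/m³
  concrete: E = 28.62 GPa, ρ = 2419 kg/m³
  soda-lime glass: M = 1.68×10⁻³
  concrete: M = 1.26×10⁻³
  titanium alloy: M = 1.08×10⁻³
  polycarbonate: M = 1.08×10⁻³
  brass: M = 0.551×10⁻³
Highest index: soda-lime glass.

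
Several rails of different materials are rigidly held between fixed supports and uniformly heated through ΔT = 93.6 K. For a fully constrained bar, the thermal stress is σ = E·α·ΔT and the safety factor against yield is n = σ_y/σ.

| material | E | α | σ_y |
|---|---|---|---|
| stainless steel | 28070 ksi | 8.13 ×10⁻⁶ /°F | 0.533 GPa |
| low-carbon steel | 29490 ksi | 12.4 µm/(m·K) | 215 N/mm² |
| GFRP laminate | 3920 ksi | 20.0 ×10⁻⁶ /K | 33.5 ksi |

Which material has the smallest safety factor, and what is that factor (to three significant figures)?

In consistent units (E in GPa, α in ×10⁻⁶/K, σ_y in MPa):
  stainless steel: E = 193.5, α = 14.6, σ_y = 533.0 → σ = 265 MPa, n = 2.01
  low-carbon steel: E = 203.3, α = 12.4, σ_y = 215.0 → σ = 236 MPa, n = 0.911
  GFRP laminate: E = 27.03, α = 20.0, σ_y = 231.0 → σ = 50.6 MPa, n = 4.57
Low-carbon steel has the lowest safety factor, n = 0.911.

low-carbon steel, n = 0.911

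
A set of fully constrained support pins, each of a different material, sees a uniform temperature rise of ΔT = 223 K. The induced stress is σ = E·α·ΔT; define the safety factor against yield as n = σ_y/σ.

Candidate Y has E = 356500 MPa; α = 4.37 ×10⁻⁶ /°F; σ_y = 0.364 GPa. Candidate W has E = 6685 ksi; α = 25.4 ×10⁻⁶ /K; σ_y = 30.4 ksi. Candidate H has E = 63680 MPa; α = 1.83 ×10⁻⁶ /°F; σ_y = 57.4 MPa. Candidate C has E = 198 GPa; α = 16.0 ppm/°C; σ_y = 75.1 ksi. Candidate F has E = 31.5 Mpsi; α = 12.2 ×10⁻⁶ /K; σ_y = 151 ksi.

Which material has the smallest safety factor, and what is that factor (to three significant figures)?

candidate Y, n = 0.582

Converting E to GPa, α to ×10⁻⁶/K, σ_y to MPa, then σ and n for each:
  candidate Y: E = 356.5, α = 7.87, σ_y = 364.0 → σ = 625 MPa, n = 0.582
  candidate W: E = 46.09, α = 25.4, σ_y = 209.6 → σ = 261 MPa, n = 0.803
  candidate H: E = 63.68, α = 3.29, σ_y = 57.40 → σ = 46.8 MPa, n = 1.23
  candidate C: E = 198.0, α = 16.0, σ_y = 517.8 → σ = 706 MPa, n = 0.733
  candidate F: E = 217.2, α = 12.2, σ_y = 1041 → σ = 591 MPa, n = 1.76
Candidate Y has the lowest safety factor, n = 0.582.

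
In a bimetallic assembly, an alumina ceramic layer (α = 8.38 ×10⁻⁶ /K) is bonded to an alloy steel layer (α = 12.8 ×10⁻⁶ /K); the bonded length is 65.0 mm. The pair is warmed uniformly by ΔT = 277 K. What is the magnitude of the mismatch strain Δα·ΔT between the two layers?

Δα = |8.38 − 12.8|×10⁻⁶/K = 4.42×10⁻⁶/K.
Mismatch strain = Δα·ΔT = 4.42×10⁻⁶ × 277.0 = 1.22×10⁻³.

1.22×10⁻³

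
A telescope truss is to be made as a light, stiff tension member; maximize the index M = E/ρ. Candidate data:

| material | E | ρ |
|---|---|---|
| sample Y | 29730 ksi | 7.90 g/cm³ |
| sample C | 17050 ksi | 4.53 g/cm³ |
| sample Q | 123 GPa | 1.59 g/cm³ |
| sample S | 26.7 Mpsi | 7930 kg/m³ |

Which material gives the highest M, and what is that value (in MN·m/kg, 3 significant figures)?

After converting to SI:
  sample Y: E = 205.0 GPa, ρ = 7900 kg/m³
  sample C: E = 117.6 GPa, ρ = 4530 kg/m³
  sample Q: E = 123.0 GPa, ρ = 1590 kg/m³
  sample S: E = 184.1 GPa, ρ = 7930 kg/m³
  sample Q: M = 77.4 MN·m/kg
  sample C: M = 26.0 MN·m/kg
  sample Y: M = 25.9 MN·m/kg
  sample S: M = 23.2 MN·m/kg
Highest index: sample Q.

sample Q, M = 77.4 MN·m/kg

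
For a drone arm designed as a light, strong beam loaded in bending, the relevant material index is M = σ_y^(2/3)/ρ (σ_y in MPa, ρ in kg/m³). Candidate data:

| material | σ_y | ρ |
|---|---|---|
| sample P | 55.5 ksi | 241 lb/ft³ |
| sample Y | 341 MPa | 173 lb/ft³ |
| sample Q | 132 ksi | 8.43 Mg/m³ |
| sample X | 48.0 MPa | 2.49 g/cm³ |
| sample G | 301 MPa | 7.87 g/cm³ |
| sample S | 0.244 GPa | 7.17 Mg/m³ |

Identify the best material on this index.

sample Y

Normalizing units and computing the index:
  sample P: σ_y = 382.7 MPa, ρ = 3860 kg/m³
  sample Y: σ_y = 341.0 MPa, ρ = 2771 kg/m³
  sample Q: σ_y = 910.1 MPa, ρ = 8430 kg/m³
  sample X: σ_y = 48.00 MPa, ρ = 2490 kg/m³
  sample G: σ_y = 301.0 MPa, ρ = 7870 kg/m³
  sample S: σ_y = 244.0 MPa, ρ = 7170 kg/m³
  sample Y: M = 17.6×10⁻³
  sample P: M = 13.7×10⁻³
  sample Q: M = 11.1×10⁻³
  sample G: M = 5.71×10⁻³
  sample S: M = 5.45×10⁻³
  sample X: M = 5.30×10⁻³
Highest index: sample Y.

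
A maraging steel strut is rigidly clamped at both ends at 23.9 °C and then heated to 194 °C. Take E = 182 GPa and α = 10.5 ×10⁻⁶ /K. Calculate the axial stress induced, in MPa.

ΔT = 170.1 K. Constrained thermal stress σ = E·α·ΔT = 182.0×10³ MPa × 10.5×10⁻⁶ × 170.1 = 325 MPa (compressive).

325 MPa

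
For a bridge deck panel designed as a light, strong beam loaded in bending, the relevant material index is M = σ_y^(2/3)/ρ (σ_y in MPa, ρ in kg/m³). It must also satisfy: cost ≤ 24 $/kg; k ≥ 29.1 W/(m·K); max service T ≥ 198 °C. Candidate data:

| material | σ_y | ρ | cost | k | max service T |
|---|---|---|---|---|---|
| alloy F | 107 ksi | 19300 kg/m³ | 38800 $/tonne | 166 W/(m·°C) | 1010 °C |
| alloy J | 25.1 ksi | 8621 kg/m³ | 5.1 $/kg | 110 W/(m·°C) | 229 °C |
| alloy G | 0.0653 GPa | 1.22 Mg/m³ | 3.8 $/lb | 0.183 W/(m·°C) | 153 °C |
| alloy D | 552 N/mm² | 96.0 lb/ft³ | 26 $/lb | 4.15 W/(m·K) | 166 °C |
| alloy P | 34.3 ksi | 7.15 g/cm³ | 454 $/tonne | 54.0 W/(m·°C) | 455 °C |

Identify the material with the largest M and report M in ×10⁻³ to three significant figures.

Screen on constraints: cost ≤ 24 $/kg; k ≥ 29.1 W/(m·K); max service T ≥ 198 °C. Survivors: alloy J, alloy P.
Convert each candidate to consistent units, then evaluate M:
  alloy J: σ_y = 173.1 MPa, ρ = 8621 kg/m³
  alloy P: σ_y = 236.5 MPa, ρ = 7150 kg/m³
  alloy P: M = 5.35×10⁻³
  alloy J: M = 3.60×10⁻³
Alloy P has the largest M.

alloy P, M = 5.35×10⁻³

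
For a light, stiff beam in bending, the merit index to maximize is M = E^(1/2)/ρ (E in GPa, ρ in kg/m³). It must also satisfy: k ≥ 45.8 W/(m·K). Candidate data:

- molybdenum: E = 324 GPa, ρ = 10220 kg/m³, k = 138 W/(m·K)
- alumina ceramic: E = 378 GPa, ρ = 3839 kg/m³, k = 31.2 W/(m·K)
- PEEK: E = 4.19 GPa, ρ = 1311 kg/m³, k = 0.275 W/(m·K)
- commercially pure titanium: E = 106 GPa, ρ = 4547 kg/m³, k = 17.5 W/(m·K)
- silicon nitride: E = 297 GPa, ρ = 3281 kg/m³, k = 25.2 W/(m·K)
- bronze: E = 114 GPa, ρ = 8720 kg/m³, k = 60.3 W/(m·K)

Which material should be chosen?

Screen on constraints: k ≥ 45.8 W/(m·K). Survivors: molybdenum, bronze.
Per-candidate index values:
  molybdenum: M = 1.76×10⁻³
  bronze: M = 1.22×10⁻³
The maximum is for molybdenum.

molybdenum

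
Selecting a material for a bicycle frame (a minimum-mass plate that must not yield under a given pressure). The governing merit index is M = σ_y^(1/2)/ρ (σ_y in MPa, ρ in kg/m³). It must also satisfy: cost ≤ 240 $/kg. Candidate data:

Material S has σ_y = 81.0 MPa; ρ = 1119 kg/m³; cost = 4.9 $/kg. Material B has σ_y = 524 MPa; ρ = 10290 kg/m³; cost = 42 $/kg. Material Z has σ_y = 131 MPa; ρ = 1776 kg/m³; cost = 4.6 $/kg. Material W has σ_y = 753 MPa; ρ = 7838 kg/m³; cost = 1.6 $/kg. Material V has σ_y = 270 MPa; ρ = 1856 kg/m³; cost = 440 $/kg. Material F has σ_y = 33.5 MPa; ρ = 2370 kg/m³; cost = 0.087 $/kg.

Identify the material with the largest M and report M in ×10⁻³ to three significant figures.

material S, M = 8.04×10⁻³

Screen on constraints: cost ≤ 240 $/kg. Survivors: material S, material B, material Z, material W, material F.
Evaluate M for each candidate:
  material S: M = 8.04×10⁻³
  material Z: M = 6.44×10⁻³
  material W: M = 3.50×10⁻³
  material F: M = 2.44×10⁻³
  material B: M = 2.22×10⁻³
The maximum is for material S.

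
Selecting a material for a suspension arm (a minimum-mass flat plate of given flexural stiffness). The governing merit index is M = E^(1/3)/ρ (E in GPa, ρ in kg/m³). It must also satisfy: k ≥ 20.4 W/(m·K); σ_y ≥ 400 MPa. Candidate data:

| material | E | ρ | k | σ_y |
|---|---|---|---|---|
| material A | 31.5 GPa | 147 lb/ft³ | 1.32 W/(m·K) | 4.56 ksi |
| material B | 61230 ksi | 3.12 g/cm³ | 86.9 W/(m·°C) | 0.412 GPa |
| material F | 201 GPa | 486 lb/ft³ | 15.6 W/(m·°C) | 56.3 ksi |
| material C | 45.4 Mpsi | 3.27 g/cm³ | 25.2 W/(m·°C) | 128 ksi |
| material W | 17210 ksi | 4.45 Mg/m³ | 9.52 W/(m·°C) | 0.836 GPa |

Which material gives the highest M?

Screen on constraints: k ≥ 20.4 W/(m·K); σ_y ≥ 400 MPa. Survivors: material B, material C.
Normalizing units and computing the index:
  material B: E = 422.2 GPa, ρ = 3120 kg/m³
  material C: E = 313.0 GPa, ρ = 3270 kg/m³
  material B: M = 2.40×10⁻³
  material C: M = 2.08×10⁻³
Highest index: material B.

material B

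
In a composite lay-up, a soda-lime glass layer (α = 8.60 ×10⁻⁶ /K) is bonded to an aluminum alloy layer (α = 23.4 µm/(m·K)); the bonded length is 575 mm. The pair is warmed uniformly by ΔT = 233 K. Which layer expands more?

aluminum alloy

α(soda-lime glass) = 8.60×10⁻⁶/K vs α(aluminum alloy) = 23.4×10⁻⁶/K.
Higher α expands more for the same ΔT: aluminum alloy.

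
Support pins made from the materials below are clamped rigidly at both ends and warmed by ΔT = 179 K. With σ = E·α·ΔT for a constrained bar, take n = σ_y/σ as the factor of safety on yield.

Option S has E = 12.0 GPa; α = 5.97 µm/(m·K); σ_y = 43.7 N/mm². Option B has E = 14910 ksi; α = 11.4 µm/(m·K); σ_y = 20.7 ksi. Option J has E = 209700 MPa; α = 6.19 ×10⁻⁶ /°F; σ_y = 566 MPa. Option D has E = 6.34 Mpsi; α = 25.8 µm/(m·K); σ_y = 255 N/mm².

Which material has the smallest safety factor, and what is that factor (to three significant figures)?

option B, n = 0.680

Per material, after unit conversion:
  option S: E = 12.00, α = 5.97, σ_y = 43.70 → σ = 12.8 MPa, n = 3.41
  option B: E = 102.8, α = 11.4, σ_y = 142.7 → σ = 210 MPa, n = 0.680
  option J: E = 209.7, α = 11.1, σ_y = 566.0 → σ = 418 MPa, n = 1.35
  option D: E = 43.71, α = 25.8, σ_y = 255.0 → σ = 202 MPa, n = 1.26
Smallest n: option B with n = 0.680.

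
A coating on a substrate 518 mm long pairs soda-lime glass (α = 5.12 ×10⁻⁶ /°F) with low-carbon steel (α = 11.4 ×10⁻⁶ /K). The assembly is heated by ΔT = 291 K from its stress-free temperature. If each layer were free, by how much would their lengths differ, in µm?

soda-lime glass: α = 5.12×10⁻⁶/°F × 9/5 = 9.22×10⁻⁶/K.
Δα = |9.22 − 11.4|×10⁻⁶/K = 2.18×10⁻⁶/K.
ΔL_mismatch = Δα·L·ΔT = 2.18×10⁻⁶ × 518.0 mm × 291.0 K = 329 µm.

329 µm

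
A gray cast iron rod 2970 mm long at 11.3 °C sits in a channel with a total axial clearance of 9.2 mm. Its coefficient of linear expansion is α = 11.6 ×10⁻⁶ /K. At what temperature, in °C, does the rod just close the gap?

α·L₀·ΔT = 9.2 mm ⇒ ΔT = 9.2 / (11.6×10⁻⁶ × 2970.0) = 267.0 K.
T = 11.3 + 267.0 = 278.3 °C.

278 °C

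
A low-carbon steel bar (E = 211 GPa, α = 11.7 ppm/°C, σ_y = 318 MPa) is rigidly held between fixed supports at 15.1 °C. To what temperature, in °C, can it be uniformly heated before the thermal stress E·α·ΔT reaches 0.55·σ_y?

E·α·ΔT = 174.9 MPa ⇒ ΔT = 174.9 / (211.0×10³ × 11.7×10⁻⁶) = 70.85 K.
T = 15.1 + 70.85 = 85.95 °C.

85.9 °C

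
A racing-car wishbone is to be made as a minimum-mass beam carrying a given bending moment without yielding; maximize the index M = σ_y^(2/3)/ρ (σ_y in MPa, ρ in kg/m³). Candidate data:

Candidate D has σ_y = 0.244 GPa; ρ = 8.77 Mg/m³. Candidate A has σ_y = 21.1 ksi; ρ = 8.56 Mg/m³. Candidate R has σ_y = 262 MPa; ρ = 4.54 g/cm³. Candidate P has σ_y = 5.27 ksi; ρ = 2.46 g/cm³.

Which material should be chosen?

candidate R

Convert each candidate to consistent units, then evaluate M:
  candidate D: σ_y = 244.0 MPa, ρ = 8770 kg/m³
  candidate A: σ_y = 145.5 MPa, ρ = 8560 kg/m³
  candidate R: σ_y = 262.0 MPa, ρ = 4540 kg/m³
  candidate P: σ_y = 36.34 MPa, ρ = 2460 kg/m³
  candidate R: M = 9.02×10⁻³
  candidate P: M = 4.46×10⁻³
  candidate D: M = 4.45×10⁻³
  candidate A: M = 3.23×10⁻³
Highest index: candidate R.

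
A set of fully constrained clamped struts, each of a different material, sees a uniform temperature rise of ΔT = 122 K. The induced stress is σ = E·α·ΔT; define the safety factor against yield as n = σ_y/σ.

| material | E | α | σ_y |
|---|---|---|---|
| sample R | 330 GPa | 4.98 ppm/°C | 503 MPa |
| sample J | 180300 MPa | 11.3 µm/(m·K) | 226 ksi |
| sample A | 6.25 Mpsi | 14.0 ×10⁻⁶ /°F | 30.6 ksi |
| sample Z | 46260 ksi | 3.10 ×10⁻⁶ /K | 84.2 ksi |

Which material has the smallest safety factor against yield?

Converting E to GPa, α to ×10⁻⁶/K, σ_y to MPa, then σ and n for each:
  sample R: E = 330.0, α = 4.98, σ_y = 503.0 → σ = 200 MPa, n = 2.51
  sample J: E = 180.3, α = 11.3, σ_y = 1558 → σ = 249 MPa, n = 6.27
  sample A: E = 43.09, α = 25.2, σ_y = 211.0 → σ = 132 MPa, n = 1.59
  sample Z: E = 319.0, α = 3.10, σ_y = 580.5 → σ = 121 MPa, n = 4.81
Sample A has the lowest safety factor, n = 1.59.

sample A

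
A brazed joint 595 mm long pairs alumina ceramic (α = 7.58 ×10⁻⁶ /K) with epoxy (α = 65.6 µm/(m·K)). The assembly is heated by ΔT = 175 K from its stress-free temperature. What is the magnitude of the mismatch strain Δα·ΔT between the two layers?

0.0102

Δα = |7.58 − 65.6|×10⁻⁶/K = 58.0×10⁻⁶/K.
Mismatch strain = Δα·ΔT = 58.0×10⁻⁶ × 175.0 = 0.0102.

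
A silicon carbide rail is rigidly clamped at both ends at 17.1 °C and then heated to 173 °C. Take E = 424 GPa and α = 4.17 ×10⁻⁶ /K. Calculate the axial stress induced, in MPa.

276 MPa

ΔT = 155.9 K. Constrained thermal stress σ = E·α·ΔT = 424.0×10³ MPa × 4.17×10⁻⁶ × 155.9 = 276 MPa (compressive).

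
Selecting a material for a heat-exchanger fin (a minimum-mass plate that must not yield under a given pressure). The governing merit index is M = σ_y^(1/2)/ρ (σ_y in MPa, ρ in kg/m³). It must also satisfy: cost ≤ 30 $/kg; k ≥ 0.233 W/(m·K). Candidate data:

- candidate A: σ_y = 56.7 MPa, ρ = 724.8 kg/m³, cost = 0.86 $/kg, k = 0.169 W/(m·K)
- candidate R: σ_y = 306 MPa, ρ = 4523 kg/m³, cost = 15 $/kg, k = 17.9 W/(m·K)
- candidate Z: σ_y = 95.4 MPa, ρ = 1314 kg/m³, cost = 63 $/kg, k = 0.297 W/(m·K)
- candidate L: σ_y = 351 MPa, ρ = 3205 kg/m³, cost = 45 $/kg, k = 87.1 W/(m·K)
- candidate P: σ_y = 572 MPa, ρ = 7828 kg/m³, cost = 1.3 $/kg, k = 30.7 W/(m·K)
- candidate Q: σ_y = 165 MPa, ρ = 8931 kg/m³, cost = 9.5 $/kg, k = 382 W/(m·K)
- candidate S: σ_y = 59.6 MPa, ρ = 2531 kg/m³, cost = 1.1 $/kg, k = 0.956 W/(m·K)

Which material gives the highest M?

candidate R

Screen on constraints: cost ≤ 30 $/kg; k ≥ 0.233 W/(m·K). Survivors: candidate R, candidate P, candidate Q, candidate S.
Evaluate M for each candidate:
  candidate R: M = 3.87×10⁻³
  candidate P: M = 3.06×10⁻³
  candidate S: M = 3.05×10⁻³
  candidate Q: M = 1.44×10⁻³
Candidate R has the largest M.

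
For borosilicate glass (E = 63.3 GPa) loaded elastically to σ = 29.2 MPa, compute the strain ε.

ε = σ/E = 29.2 / 63300 = 4.61×10⁻⁴.

4.61×10⁻⁴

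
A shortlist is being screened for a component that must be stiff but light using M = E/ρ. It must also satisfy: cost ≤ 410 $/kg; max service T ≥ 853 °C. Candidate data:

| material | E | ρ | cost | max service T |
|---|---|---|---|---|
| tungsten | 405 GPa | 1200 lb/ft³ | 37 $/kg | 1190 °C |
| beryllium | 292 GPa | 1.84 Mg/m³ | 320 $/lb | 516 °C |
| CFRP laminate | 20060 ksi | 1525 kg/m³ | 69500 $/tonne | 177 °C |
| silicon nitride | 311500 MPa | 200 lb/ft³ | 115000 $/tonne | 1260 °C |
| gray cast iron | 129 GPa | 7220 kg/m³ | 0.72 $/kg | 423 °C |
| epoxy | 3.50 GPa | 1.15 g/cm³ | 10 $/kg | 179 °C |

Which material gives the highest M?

silicon nitride

Screen on constraints: cost ≤ 410 $/kg; max service T ≥ 853 °C. Survivors: tungsten, silicon nitride.
Putting every candidate on a common basis:
  tungsten: E = 405.0 GPa, ρ = 19220 kg/m³
  silicon nitride: E = 311.5 GPa, ρ = 3204 kg/m³
  silicon nitride: M = 97.2 MN·m/kg
  tungsten: M = 21.1 MN·m/kg
Silicon nitride ranks first.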